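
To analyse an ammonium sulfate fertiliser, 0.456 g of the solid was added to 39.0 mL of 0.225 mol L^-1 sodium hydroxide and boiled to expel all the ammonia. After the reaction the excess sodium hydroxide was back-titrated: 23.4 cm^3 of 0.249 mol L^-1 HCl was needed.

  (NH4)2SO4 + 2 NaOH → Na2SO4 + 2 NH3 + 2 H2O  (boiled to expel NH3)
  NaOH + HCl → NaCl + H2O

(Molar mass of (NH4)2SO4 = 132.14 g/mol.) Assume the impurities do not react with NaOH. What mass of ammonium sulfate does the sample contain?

0.195 g

n(NaOH) added = 0.0390 × 0.225 = 8.78 × 10^-3 mol
n(HCl) used in back-titration = 0.0234 × 0.249 = 5.83 × 10^-3 mol
n(NaOH) left over = 5.83 × 10^-3 mol (1:1 ratio)
n(NaOH) consumed by analyte = 8.78 × 10^-3 − 5.83 × 10^-3 = 2.95 × 10^-3 mol
From the 1:2 ratio, n((NH4)2SO4) = 1/2 × 2.95 × 10^-3 = 1.47 × 10^-3 mol
mass of (NH4)2SO4 = 1.47 × 10^-3 × 132.14 = 0.195 g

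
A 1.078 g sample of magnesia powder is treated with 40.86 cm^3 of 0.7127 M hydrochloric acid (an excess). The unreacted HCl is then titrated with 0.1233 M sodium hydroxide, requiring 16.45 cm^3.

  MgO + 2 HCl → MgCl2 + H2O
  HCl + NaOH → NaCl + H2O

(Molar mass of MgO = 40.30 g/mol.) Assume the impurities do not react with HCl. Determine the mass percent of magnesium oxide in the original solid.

n(HCl) added = 0.04086 × 0.7127 = 0.02912 mol
n(NaOH) used in back-titration = 0.01645 × 0.1233 = 2.028 × 10^-3 mol
n(HCl) left over = 2.028 × 10^-3 mol (1:1 ratio)
n(HCl) consumed by analyte = 0.02912 − 2.028 × 10^-3 = 0.02709 mol
From the 1:2 ratio, n(MgO) = 1/2 × 0.02709 = 0.01355 mol
mass of MgO = 0.01355 × 40.30 = 0.5459 g
% MgO = 0.5459 / 1.078 × 100 = 50.64 %

50.64 %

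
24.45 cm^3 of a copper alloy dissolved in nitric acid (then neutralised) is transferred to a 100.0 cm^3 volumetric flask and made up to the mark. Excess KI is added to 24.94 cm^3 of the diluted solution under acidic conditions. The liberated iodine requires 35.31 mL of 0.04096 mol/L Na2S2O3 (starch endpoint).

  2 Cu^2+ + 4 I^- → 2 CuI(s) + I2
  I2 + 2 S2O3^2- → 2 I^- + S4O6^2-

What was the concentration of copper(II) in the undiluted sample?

n(S2O3^2-) = 0.03531 × 0.04096 = 1.446 × 10^-3 mol
n(I2) = n(S2O3^2-)/2 = 7.231 × 10^-4 mol
From the 2:1 ratio, n(Cu2+) in the aliquot = 2/1 × 7.231 × 10^-4 = 1.446 × 10^-3 mol
[Cu2+]_dilute = 1.446 × 10^-3 / 0.02494 = 0.05799 mol/L
[Cu2+]_original = 0.05799 × 100.0/24.45 = 0.2372 mol/L

0.2372 mol/L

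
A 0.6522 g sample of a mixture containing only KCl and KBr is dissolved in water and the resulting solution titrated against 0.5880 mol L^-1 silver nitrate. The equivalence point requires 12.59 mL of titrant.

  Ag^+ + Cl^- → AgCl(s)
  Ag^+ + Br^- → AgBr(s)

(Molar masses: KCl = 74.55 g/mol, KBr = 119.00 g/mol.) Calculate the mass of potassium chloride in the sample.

0.3836 g

n(AgNO3) = 0.01259 × 0.5880 = 7.403 × 10^-3 mol
Let x = n(KCl), y = n(KBr).
Titrant: 1x + 1y = 7.403 × 10^-3;  mass: 74.55x + 119.00y = 0.6522
Solving, x = 5.146 × 10^-3 mol, y = 2.257 × 10^-3 mol
mass of KCl = 5.146 × 10^-3 × 74.55 = 0.3836 g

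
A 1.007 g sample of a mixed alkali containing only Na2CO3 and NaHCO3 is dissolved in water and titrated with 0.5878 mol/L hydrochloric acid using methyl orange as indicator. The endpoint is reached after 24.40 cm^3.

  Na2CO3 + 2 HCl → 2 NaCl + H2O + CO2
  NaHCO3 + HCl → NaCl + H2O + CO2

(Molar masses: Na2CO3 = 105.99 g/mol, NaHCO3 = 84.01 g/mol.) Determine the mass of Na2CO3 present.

n(HCl) = 0.02440 × 0.5878 = 0.01434 mol
Let x = n(Na2CO3), y = n(NaHCO3).
Titrant: 2x + 1y = 0.01434;  mass: 105.99x + 84.01y = 1.007
Solving, x = 3.190 × 10^-3 mol, y = 7.962 × 10^-3 mol
mass of Na2CO3 = 3.190 × 10^-3 × 105.99 = 0.3381 g

0.3381 g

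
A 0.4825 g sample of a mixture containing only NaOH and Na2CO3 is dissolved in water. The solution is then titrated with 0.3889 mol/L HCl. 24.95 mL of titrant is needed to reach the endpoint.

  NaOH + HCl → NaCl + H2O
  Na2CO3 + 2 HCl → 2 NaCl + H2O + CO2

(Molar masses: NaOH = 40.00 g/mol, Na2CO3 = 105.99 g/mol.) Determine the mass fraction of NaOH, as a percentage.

20.23 %

n(HCl) = 0.02495 × 0.3889 = 9.703 × 10^-3 mol
Let x = n(NaOH), y = n(Na2CO3).
Titrant: 1x + 2y = 9.703 × 10^-3;  mass: 40.00x + 105.99y = 0.4825
Solving, x = 2.440 × 10^-3 mol, y = 3.631 × 10^-3 mol
mass of NaOH = 2.440 × 10^-3 × 40.00 = 0.09762 g
% NaOH = 0.09762 / 0.4825 × 100 = 20.23 %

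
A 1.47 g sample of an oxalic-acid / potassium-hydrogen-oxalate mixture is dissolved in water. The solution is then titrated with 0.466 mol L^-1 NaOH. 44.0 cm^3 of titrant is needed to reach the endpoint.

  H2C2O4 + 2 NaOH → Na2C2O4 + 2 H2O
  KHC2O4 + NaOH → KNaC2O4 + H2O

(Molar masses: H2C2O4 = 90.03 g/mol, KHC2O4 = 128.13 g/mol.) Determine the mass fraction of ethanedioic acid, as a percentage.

n(NaOH) = 0.0440 × 0.466 = 0.0205 mol
Let x = n(H2C2O4), y = n(KHC2O4).
Titrant: 2x + 1y = 0.0205;  mass: 90.03x + 128.13y = 1.47
Solving, x = 6.96 × 10^-3 mol, y = 6.58 × 10^-3 mol
mass of H2C2O4 = 6.96 × 10^-3 × 90.03 = 0.627 g
% H2C2O4 = 0.627 / 1.47 × 100 = 42.6 %

42.6 %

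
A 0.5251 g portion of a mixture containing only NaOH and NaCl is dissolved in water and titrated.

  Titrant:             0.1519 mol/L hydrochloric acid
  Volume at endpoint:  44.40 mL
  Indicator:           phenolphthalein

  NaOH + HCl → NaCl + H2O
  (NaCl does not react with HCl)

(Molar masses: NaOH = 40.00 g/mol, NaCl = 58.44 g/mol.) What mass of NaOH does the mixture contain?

0.2698 g

n(HCl) = 0.04440 × 0.1519 = 6.744 × 10^-3 mol
Let x = n(NaOH), y = n(NaCl).
Titrant: 1x = 6.744 × 10^-3;  mass: 40.00x + 58.44y = 0.5251
Solving, x = 6.744 × 10^-3 mol, y = 4.369 × 10^-3 mol
mass of NaOH = 6.744 × 10^-3 × 40.00 = 0.2698 g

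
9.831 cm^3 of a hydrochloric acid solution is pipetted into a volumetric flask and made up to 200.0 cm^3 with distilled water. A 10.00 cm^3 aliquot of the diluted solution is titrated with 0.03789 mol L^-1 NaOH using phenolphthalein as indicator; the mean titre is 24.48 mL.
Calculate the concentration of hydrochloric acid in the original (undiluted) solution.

HCl + NaOH → NaCl + H2O
n(NaOH) = 0.02448 × 0.03789 = 9.275 × 10^-4 mol
n(HCl) in the aliquot = 9.275 × 10^-4 mol (1:1 ratio)
[HCl]_dilute = 9.275 × 10^-4 / 0.01000 = 0.09275 mol/L
Dilution factor = 200.0 / 9.831 = 20.34
[HCl]_stock = 0.09275 × 20.34 = 1.887 mol/L

1.887 mol/L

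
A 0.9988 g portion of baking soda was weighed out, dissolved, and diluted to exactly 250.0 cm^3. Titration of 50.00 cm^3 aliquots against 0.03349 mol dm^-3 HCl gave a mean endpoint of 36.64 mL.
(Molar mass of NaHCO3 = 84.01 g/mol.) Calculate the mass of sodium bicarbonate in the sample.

NaHCO3 + HCl → NaCl + H2O + CO2
n(HCl) per titration = 0.03664 × 0.03349 = 1.227 × 10^-3 mol
n(NaHCO3) in each aliquot = 1.227 × 10^-3 mol (1:1 ratio)
n(NaHCO3) in the whole flask = 1.227 × 10^-3 × 250.0/50.00 = 6.135 × 10^-3 mol
mass of NaHCO3 = 6.135 × 10^-3 × 84.01 = 0.5154 g

0.5154 g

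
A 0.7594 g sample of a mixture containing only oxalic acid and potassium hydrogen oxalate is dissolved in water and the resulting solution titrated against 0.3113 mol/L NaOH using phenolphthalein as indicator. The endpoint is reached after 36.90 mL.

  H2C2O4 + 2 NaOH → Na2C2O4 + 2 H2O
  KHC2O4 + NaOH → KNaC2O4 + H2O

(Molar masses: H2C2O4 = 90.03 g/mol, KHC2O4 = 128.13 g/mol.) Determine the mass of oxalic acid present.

n(NaOH) = 0.03690 × 0.3113 = 0.01149 mol
Let x = n(H2C2O4), y = n(KHC2O4).
Titrant: 2x + 1y = 0.01149;  mass: 90.03x + 128.13y = 0.7594
Solving, x = 4.286 × 10^-3 mol, y = 2.915 × 10^-3 mol
mass of H2C2O4 = 4.286 × 10^-3 × 90.03 = 0.3858 g

0.3858 g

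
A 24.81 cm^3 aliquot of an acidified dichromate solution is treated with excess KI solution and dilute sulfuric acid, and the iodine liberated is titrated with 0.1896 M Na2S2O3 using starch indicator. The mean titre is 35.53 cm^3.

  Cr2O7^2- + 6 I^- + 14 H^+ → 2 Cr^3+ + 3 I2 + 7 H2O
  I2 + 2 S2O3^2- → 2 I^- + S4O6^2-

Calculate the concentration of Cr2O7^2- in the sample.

0.04525 M

n(S2O3^2-) = 0.03553 × 0.1896 = 6.736 × 10^-3 mol
n(I2) = n(S2O3^2-)/2 = 3.368 × 10^-3 mol
From the 1:3 ratio, n(Cr2O7^2-) in the aliquot = 1/3 × 3.368 × 10^-3 = 1.123 × 10^-3 mol
[Cr2O7^2-] = 1.123 × 10^-3 / 0.02481 = 0.04525 mol/L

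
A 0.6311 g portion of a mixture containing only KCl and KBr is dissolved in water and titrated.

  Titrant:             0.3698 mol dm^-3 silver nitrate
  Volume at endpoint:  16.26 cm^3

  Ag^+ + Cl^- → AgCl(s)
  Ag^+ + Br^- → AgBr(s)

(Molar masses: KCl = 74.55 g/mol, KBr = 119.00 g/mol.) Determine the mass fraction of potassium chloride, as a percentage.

n(AgNO3) = 0.01626 × 0.3698 = 6.013 × 10^-3 mol
Let x = n(KCl), y = n(KBr).
Titrant: 1x + 1y = 6.013 × 10^-3;  mass: 74.55x + 119.00y = 0.6311
Solving, x = 1.900 × 10^-3 mol, y = 4.113 × 10^-3 mol
mass of KCl = 1.900 × 10^-3 × 74.55 = 0.1416 g
% KCl = 0.1416 / 0.6311 × 100 = 22.44 %

22.44 %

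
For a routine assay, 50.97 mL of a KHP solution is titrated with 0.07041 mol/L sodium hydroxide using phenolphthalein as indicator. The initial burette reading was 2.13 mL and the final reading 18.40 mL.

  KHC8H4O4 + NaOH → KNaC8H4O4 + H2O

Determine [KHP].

0.02248 mol/L

n(NaOH) = 0.01627 L × 0.07041 mol/L = 1.146 × 10^-3 mol
n(KHC8H4O4) = 1.146 × 10^-3 mol (1:1 mole ratio)
[KHC8H4O4] = 1.146 × 10^-3 mol / 0.05097 L = 0.02248 mol/L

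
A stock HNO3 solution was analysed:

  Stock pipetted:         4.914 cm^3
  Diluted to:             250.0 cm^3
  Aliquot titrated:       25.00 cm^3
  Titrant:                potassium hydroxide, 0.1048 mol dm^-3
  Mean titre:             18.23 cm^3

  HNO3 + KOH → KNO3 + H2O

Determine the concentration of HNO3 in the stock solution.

3.888 mol/L

n(KOH) = 0.01823 × 0.1048 = 1.911 × 10^-3 mol
n(HNO3) in the aliquot = 1.911 × 10^-3 mol (1:1 ratio)
[HNO3]_dilute = 1.911 × 10^-3 / 0.02500 = 0.07642 mol/L
Dilution factor = 250.0 / 4.914 = 50.88
[HNO3]_stock = 0.07642 × 50.88 = 3.888 mol/L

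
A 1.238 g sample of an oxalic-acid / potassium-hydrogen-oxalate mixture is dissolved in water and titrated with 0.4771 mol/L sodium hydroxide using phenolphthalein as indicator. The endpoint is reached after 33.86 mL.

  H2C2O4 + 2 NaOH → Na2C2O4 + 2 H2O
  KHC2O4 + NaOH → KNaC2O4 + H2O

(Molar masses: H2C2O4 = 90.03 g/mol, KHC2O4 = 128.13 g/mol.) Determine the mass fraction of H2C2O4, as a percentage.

36.39 %

n(NaOH) = 0.03386 × 0.4771 = 0.01615 mol
Let x = n(H2C2O4), y = n(KHC2O4).
Titrant: 2x + 1y = 0.01615;  mass: 90.03x + 128.13y = 1.238
Solving, x = 5.004 × 10^-3 mol, y = 6.146 × 10^-3 mol
mass of H2C2O4 = 5.004 × 10^-3 × 90.03 = 0.4506 g
% H2C2O4 = 0.4506 / 1.238 × 100 = 36.39 %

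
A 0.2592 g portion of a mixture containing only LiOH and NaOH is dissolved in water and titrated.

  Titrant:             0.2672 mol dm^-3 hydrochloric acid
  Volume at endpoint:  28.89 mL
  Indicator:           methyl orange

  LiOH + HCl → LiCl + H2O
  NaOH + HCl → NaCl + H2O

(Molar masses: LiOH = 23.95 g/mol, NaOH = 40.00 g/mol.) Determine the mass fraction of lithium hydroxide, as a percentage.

n(HCl) = 0.02889 × 0.2672 = 7.719 × 10^-3 mol
Let x = n(LiOH), y = n(NaOH).
Titrant: 1x + 1y = 7.719 × 10^-3;  mass: 23.95x + 40.00y = 0.2592
Solving, x = 3.089 × 10^-3 mol, y = 4.631 × 10^-3 mol
mass of LiOH = 3.089 × 10^-3 × 23.95 = 0.07398 g
% LiOH = 0.07398 / 0.2592 × 100 = 28.54 %

28.54 %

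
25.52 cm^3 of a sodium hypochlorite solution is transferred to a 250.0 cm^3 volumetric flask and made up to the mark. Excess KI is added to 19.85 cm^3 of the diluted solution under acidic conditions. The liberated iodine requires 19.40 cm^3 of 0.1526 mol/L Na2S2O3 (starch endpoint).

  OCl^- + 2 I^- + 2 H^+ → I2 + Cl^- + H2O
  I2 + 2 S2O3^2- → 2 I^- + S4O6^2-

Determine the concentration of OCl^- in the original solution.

0.7305 mol/L

n(S2O3^2-) = 0.01940 × 0.1526 = 2.960 × 10^-3 mol
n(I2) = n(S2O3^2-)/2 = 1.480 × 10^-3 mol
n(OCl^-) in the aliquot = 1.480 × 10^-3 mol (1:1 ratio)
[OCl^-]_dilute = 1.480 × 10^-3 / 0.01985 = 0.07457 mol/L
[OCl^-]_original = 0.07457 × 250.0/25.52 = 0.7305 mol/L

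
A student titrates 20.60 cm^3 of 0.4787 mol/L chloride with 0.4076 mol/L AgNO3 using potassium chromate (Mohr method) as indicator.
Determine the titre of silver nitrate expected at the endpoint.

Ag^+ + Cl^- → AgCl(s)
n(Cl-) = 0.02060 L × 0.4787 mol/L = 9.861 × 10^-3 mol
n(AgNO3) = 9.861 × 10^-3 mol (1:1 stoichiometry)
V(AgNO3) = 9.861 × 10^-3 mol / 0.4076 mol/L = 0.02419 L = 24.19 mL

24.19 mL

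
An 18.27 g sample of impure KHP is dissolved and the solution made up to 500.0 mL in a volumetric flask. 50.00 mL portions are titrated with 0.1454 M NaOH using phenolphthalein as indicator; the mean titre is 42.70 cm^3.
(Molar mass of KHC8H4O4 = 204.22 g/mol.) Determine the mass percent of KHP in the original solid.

69.40 %

KHC8H4O4 + NaOH → KNaC8H4O4 + H2O
n(NaOH) per titration = 0.04270 × 0.1454 = 6.209 × 10^-3 mol
n(KHC8H4O4) in each aliquot = 6.209 × 10^-3 mol (1:1 ratio)
n(KHC8H4O4) in the whole flask = 6.209 × 10^-3 × 500.0/50.00 = 0.06209 mol
mass of KHC8H4O4 = 0.06209 × 204.22 = 12.68 g
% KHC8H4O4 = 12.68 / 18.27 × 100 = 69.40 %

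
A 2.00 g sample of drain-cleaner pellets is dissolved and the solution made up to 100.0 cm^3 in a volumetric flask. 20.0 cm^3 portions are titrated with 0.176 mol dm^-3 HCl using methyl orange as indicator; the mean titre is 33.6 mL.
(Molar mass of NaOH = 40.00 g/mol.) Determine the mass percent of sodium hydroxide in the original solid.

NaOH + HCl → NaCl + H2O
n(HCl) per titration = 0.0336 × 0.176 = 5.91 × 10^-3 mol
n(NaOH) in each aliquot = 5.91 × 10^-3 mol (1:1 ratio)
n(NaOH) in the whole flask = 5.91 × 10^-3 × 100.0/20.0 = 0.0296 mol
mass of NaOH = 0.0296 × 40.00 = 1.18 g
% NaOH = 1.18 / 2.00 × 100 = 59.1 %

59.1 %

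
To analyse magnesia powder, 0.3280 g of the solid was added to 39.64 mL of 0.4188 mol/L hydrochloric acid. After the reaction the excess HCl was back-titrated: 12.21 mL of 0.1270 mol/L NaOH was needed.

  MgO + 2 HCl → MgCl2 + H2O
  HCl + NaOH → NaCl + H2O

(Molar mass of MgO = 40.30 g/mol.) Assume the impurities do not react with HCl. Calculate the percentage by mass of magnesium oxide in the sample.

92.46 %

n(HCl) added = 0.03964 × 0.4188 = 0.01660 mol
n(NaOH) used in back-titration = 0.01221 × 0.1270 = 1.551 × 10^-3 mol
n(HCl) left over = 1.551 × 10^-3 mol (1:1 ratio)
n(HCl) consumed by analyte = 0.01660 − 1.551 × 10^-3 = 0.01505 mol
From the 1:2 ratio, n(MgO) = 1/2 × 0.01505 = 7.525 × 10^-3 mol
mass of MgO = 7.525 × 10^-3 × 40.30 = 0.3033 g
% MgO = 0.3033 / 0.3280 × 100 = 92.46 %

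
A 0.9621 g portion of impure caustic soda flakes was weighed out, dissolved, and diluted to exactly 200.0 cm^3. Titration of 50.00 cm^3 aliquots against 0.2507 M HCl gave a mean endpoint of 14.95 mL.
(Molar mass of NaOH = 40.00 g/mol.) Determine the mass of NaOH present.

NaOH + HCl → NaCl + H2O
n(HCl) per titration = 0.01495 × 0.2507 = 3.748 × 10^-3 mol
n(NaOH) in each aliquot = 3.748 × 10^-3 mol (1:1 ratio)
n(NaOH) in the whole flask = 3.748 × 10^-3 × 200.0/50.00 = 0.01499 mol
mass of NaOH = 0.01499 × 40.00 = 0.5997 g

0.5997 g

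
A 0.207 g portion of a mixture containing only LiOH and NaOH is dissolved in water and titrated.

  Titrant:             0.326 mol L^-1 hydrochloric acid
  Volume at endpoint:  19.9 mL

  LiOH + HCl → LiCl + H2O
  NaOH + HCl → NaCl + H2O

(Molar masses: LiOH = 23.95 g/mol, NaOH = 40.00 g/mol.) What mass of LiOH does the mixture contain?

n(HCl) = 0.0199 × 0.326 = 6.49 × 10^-3 mol
Let x = n(LiOH), y = n(NaOH).
Titrant: 1x + 1y = 6.49 × 10^-3;  mass: 23.95x + 40.00y = 0.207
Solving, x = 3.27 × 10^-3 mol, y = 3.22 × 10^-3 mol
mass of LiOH = 3.27 × 10^-3 × 23.95 = 0.0783 g

0.0783 g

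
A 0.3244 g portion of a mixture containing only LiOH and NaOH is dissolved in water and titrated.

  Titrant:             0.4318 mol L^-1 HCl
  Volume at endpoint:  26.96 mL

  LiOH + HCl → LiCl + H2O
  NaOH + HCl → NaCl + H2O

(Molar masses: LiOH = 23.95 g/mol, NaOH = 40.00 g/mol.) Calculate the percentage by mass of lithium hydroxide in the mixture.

n(HCl) = 0.02696 × 0.4318 = 0.01164 mol
Let x = n(LiOH), y = n(NaOH).
Titrant: 1x + 1y = 0.01164;  mass: 23.95x + 40.00y = 0.3244
Solving, x = 8.801 × 10^-3 mol, y = 2.841 × 10^-3 mol
mass of LiOH = 8.801 × 10^-3 × 23.95 = 0.2108 g
% LiOH = 0.2108 / 0.3244 × 100 = 64.98 %

64.98 %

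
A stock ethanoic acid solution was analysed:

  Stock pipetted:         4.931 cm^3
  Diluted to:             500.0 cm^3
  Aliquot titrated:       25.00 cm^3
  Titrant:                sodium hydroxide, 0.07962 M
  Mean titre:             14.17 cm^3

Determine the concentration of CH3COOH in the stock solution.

CH3COOH + NaOH → CH3COONa + H2O
n(NaOH) = 0.01417 × 0.07962 = 1.128 × 10^-3 mol
n(CH3COOH) in the aliquot = 1.128 × 10^-3 mol (1:1 ratio)
[CH3COOH]_dilute = 1.128 × 10^-3 / 0.02500 = 0.04513 mol/L
Dilution factor = 500.0 / 4.931 = 101.4
[CH3COOH]_stock = 0.04513 × 101.4 = 4.576 mol/L

4.576 M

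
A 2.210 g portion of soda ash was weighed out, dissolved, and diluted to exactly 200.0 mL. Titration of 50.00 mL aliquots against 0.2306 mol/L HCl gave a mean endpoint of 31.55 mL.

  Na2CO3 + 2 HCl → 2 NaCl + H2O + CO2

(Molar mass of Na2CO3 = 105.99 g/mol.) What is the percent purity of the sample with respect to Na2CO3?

69.78 %

n(HCl) per titration = 0.03155 × 0.2306 = 7.275 × 10^-3 mol
From the 1:2 ratio, n(Na2CO3) in each aliquot = 1/2 × 7.275 × 10^-3 = 3.638 × 10^-3 mol
n(Na2CO3) in the whole flask = 3.638 × 10^-3 × 200.0/50.00 = 0.01455 mol
mass of Na2CO3 = 0.01455 × 105.99 = 1.542 g
% Na2CO3 = 1.542 / 2.210 × 100 = 69.78 %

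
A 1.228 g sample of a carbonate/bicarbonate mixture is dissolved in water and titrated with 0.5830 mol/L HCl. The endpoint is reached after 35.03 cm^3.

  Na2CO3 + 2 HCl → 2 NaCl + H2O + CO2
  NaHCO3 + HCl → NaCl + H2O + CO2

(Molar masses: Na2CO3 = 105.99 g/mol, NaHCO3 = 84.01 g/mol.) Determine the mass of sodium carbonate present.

0.8333 g

n(HCl) = 0.03503 × 0.5830 = 0.02042 mol
Let x = n(Na2CO3), y = n(NaHCO3).
Titrant: 2x + 1y = 0.02042;  mass: 105.99x + 84.01y = 1.228
Solving, x = 7.862 × 10^-3 mol, y = 4.698 × 10^-3 mol
mass of Na2CO3 = 7.862 × 10^-3 × 105.99 = 0.8333 g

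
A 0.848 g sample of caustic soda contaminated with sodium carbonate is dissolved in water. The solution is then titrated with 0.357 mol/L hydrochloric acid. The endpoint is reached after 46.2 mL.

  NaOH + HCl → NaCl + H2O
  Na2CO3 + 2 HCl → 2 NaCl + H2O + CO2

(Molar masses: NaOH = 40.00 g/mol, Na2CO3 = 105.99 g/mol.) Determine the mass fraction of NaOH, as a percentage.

n(HCl) = 0.0462 × 0.357 = 0.0165 mol
Let x = n(NaOH), y = n(Na2CO3).
Titrant: 1x + 2y = 0.0165;  mass: 40.00x + 105.99y = 0.848
Solving, x = 2.01 × 10^-3 mol, y = 7.24 × 10^-3 mol
mass of NaOH = 2.01 × 10^-3 × 40.00 = 0.0802 g
% NaOH = 0.0802 / 0.848 × 100 = 9.46 %

9.46 %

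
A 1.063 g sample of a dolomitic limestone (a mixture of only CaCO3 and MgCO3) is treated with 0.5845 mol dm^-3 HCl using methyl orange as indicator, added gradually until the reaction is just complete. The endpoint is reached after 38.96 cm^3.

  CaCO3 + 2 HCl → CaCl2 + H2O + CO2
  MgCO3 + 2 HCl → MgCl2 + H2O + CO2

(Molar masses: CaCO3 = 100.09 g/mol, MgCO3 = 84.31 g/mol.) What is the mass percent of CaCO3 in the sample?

61.48 %

n(HCl) = 0.03896 × 0.5845 = 0.02277 mol
Let x = n(CaCO3), y = n(MgCO3).
Titrant: 2x + 2y = 0.02277;  mass: 100.09x + 84.31y = 1.063
Solving, x = 6.530 × 10^-3 mol, y = 4.856 × 10^-3 mol
mass of CaCO3 = 6.530 × 10^-3 × 100.09 = 0.6536 g
% CaCO3 = 0.6536 / 1.063 × 100 = 61.48 %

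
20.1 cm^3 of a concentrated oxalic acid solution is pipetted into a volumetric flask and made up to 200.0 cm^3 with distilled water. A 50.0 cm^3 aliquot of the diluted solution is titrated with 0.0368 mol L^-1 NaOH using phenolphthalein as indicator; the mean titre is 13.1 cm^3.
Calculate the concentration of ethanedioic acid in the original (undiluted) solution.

H2C2O4 + 2 NaOH → Na2C2O4 + 2 H2O
n(NaOH) = 0.0131 × 0.0368 = 4.82 × 10^-4 mol
From the 1:2 ratio, n(H2C2O4) in the aliquot = 1/2 × 4.82 × 10^-4 = 2.41 × 10^-4 mol
[H2C2O4]_dilute = 2.41 × 10^-4 / 0.0500 = 0.00482 mol/L
Dilution factor = 200.0 / 20.1 = 9.950
[H2C2O4]_stock = 0.00482 × 9.950 = 0.0480 mol/L

0.0480 mol/L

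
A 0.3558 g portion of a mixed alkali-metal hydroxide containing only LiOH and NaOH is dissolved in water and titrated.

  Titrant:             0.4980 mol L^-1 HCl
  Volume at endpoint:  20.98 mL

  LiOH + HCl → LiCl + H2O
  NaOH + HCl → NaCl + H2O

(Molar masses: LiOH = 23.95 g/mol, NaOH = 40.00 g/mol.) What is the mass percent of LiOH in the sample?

n(HCl) = 0.02098 × 0.4980 = 0.01045 mol
Let x = n(LiOH), y = n(NaOH).
Titrant: 1x + 1y = 0.01045;  mass: 23.95x + 40.00y = 0.3558
Solving, x = 3.871 × 10^-3 mol, y = 6.578 × 10^-3 mol
mass of LiOH = 3.871 × 10^-3 × 23.95 = 0.09270 g
% LiOH = 0.09270 / 0.3558 × 100 = 26.05 %

26.05 %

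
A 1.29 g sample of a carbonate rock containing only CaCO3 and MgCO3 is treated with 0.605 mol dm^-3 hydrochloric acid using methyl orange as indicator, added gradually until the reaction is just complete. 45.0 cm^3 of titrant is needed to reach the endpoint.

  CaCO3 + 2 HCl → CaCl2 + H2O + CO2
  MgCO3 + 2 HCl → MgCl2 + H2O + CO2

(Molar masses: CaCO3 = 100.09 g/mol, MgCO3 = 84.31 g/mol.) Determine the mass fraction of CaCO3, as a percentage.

n(HCl) = 0.0450 × 0.605 = 0.0272 mol
Let x = n(CaCO3), y = n(MgCO3).
Titrant: 2x + 2y = 0.0272;  mass: 100.09x + 84.31y = 1.29
Solving, x = 9.02 × 10^-3 mol, y = 4.59 × 10^-3 mol
mass of CaCO3 = 9.02 × 10^-3 × 100.09 = 0.903 g
% CaCO3 = 0.903 / 1.29 × 100 = 70.0 %

70.0 %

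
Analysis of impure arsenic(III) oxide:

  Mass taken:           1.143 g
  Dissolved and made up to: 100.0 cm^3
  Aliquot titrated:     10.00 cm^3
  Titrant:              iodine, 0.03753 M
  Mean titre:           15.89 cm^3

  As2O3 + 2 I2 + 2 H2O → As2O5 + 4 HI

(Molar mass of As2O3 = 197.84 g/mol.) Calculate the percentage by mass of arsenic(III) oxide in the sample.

51.61 %

n(I2) per titration = 0.01589 × 0.03753 = 5.964 × 10^-4 mol
From the 1:2 ratio, n(As2O3) in each aliquot = 1/2 × 5.964 × 10^-4 = 2.982 × 10^-4 mol
n(As2O3) in the whole flask = 2.982 × 10^-4 × 100.0/10.00 = 2.982 × 10^-3 mol
mass of As2O3 = 2.982 × 10^-3 × 197.84 = 0.5899 g
% As2O3 = 0.5899 / 1.143 × 100 = 51.61 %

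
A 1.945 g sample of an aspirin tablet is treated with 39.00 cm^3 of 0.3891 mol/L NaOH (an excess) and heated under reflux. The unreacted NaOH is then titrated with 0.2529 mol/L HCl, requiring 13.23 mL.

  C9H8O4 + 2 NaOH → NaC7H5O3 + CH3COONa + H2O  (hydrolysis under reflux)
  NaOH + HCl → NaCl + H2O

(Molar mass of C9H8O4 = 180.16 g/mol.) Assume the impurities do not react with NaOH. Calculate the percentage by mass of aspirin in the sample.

n(NaOH) added = 0.03900 × 0.3891 = 0.01517 mol
n(HCl) used in back-titration = 0.01323 × 0.2529 = 3.346 × 10^-3 mol
n(NaOH) left over = 3.346 × 10^-3 mol (1:1 ratio)
n(NaOH) consumed by analyte = 0.01517 − 3.346 × 10^-3 = 0.01183 mol
From the 1:2 ratio, n(C9H8O4) = 1/2 × 0.01183 = 5.915 × 10^-3 mol
mass of C9H8O4 = 5.915 × 10^-3 × 180.16 = 1.066 g
% C9H8O4 = 1.066 / 1.945 × 100 = 54.78 %

54.78 %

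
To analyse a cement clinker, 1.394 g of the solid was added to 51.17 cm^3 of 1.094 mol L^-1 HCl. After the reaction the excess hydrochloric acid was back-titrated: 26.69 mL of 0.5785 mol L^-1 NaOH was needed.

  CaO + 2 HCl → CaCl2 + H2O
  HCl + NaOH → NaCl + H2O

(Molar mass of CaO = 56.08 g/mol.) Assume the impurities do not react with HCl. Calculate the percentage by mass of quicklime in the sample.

81.54 %

n(HCl) added = 0.05117 × 1.094 = 0.05598 mol
n(NaOH) used in back-titration = 0.02669 × 0.5785 = 0.01544 mol
n(HCl) left over = 0.01544 mol (1:1 ratio)
n(HCl) consumed by analyte = 0.05598 − 0.01544 = 0.04054 mol
From the 1:2 ratio, n(CaO) = 1/2 × 0.04054 = 0.02027 mol
mass of CaO = 0.02027 × 56.08 = 1.137 g
% CaO = 1.137 / 1.394 × 100 = 81.54 %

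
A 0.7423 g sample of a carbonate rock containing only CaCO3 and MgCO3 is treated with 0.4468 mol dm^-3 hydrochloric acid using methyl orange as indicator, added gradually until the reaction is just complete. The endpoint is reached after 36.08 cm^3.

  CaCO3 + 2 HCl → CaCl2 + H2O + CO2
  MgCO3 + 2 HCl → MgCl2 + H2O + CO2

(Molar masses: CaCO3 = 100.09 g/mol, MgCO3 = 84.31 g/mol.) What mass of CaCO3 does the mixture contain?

0.3979 g

n(HCl) = 0.03608 × 0.4468 = 0.01612 mol
Let x = n(CaCO3), y = n(MgCO3).
Titrant: 2x + 2y = 0.01612;  mass: 100.09x + 84.31y = 0.7423
Solving, x = 3.976 × 10^-3 mol, y = 4.084 × 10^-3 mol
mass of CaCO3 = 3.976 × 10^-3 × 100.09 = 0.3979 g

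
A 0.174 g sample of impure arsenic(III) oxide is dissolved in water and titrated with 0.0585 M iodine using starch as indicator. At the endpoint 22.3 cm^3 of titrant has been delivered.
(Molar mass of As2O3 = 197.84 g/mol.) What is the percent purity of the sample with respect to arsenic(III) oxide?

74.2 %

As2O3 + 2 I2 + 2 H2O → As2O5 + 4 HI
n(I2) = 0.0223 L × 0.0585 mol/L = 1.30 × 10^-3 mol
From the 1:2 ratio, n(As2O3) = 1/2 × 1.30 × 10^-3 = 6.52 × 10^-4 mol
mass of As2O3 = 6.52 × 10^-4 × 197.84 g/mol = 0.129 g
% As2O3 = 0.129 / 0.174 × 100 = 74.2 %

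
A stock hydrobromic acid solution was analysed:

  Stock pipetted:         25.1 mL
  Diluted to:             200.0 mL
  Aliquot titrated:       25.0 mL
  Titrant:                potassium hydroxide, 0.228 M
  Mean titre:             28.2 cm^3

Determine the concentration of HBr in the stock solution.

2.05 M

HBr + KOH → KBr + H2O
n(KOH) = 0.0282 × 0.228 = 6.43 × 10^-3 mol
n(HBr) in the aliquot = 6.43 × 10^-3 mol (1:1 ratio)
[HBr]_dilute = 6.43 × 10^-3 / 0.0250 = 0.257 mol/L
Dilution factor = 200.0 / 25.1 = 7.968
[HBr]_stock = 0.257 × 7.968 = 2.05 mol/L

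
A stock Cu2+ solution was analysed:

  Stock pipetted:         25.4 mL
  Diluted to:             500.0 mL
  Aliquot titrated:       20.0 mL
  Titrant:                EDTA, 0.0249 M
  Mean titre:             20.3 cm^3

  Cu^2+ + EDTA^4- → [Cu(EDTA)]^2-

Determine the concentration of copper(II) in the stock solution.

0.498 M

n(EDTA) = 0.0203 × 0.0249 = 5.05 × 10^-4 mol
n(Cu2+) in the aliquot = 5.05 × 10^-4 mol (1:1 ratio)
[Cu2+]_dilute = 5.05 × 10^-4 / 0.0200 = 0.0253 mol/L
Dilution factor = 500.0 / 25.4 = 19.69
[Cu2+]_stock = 0.0253 × 19.69 = 0.498 mol/L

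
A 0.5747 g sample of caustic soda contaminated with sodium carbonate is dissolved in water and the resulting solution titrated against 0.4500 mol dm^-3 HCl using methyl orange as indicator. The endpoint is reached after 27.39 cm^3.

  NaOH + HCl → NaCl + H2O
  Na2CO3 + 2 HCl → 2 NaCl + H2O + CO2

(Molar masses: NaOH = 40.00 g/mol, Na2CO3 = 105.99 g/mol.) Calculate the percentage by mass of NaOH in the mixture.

n(HCl) = 0.02739 × 0.4500 = 0.01233 mol
Let x = n(NaOH), y = n(Na2CO3).
Titrant: 1x + 2y = 0.01233;  mass: 40.00x + 105.99y = 0.5747
Solving, x = 6.040 × 10^-3 mol, y = 3.143 × 10^-3 mol
mass of NaOH = 6.040 × 10^-3 × 40.00 = 0.2416 g
% NaOH = 0.2416 / 0.5747 × 100 = 42.04 %

42.04 %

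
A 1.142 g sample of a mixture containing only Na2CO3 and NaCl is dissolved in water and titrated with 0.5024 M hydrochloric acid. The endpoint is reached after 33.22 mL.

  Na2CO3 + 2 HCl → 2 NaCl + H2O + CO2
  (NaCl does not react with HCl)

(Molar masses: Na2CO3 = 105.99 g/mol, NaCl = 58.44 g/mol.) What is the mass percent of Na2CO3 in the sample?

n(HCl) = 0.03322 × 0.5024 = 0.01669 mol
Let x = n(Na2CO3), y = n(NaCl).
Titrant: 2x = 0.01669;  mass: 105.99x + 58.44y = 1.142
Solving, x = 8.345 × 10^-3 mol, y = 4.407 × 10^-3 mol
mass of Na2CO3 = 8.345 × 10^-3 × 105.99 = 0.8845 g
% Na2CO3 = 0.8845 / 1.142 × 100 = 77.45 %

77.45 %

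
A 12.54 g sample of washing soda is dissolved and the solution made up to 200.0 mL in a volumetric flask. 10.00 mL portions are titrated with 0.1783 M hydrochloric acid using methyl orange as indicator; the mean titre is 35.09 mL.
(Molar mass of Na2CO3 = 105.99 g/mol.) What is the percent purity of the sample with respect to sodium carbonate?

Na2CO3 + 2 HCl → 2 NaCl + H2O + CO2
n(HCl) per titration = 0.03509 × 0.1783 = 6.257 × 10^-3 mol
From the 1:2 ratio, n(Na2CO3) in each aliquot = 1/2 × 6.257 × 10^-3 = 3.128 × 10^-3 mol
n(Na2CO3) in the whole flask = 3.128 × 10^-3 × 200.0/10.00 = 0.06257 mol
mass of Na2CO3 = 0.06257 × 105.99 = 6.631 g
% Na2CO3 = 6.631 / 12.54 × 100 = 52.88 %

52.88 %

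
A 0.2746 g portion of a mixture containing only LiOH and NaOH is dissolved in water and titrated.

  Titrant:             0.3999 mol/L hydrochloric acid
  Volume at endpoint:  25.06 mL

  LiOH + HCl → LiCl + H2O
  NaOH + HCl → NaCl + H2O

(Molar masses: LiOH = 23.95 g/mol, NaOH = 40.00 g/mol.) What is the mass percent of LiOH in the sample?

68.61 %

n(HCl) = 0.02506 × 0.3999 = 0.01002 mol
Let x = n(LiOH), y = n(NaOH).
Titrant: 1x + 1y = 0.01002;  mass: 23.95x + 40.00y = 0.2746
Solving, x = 7.867 × 10^-3 mol, y = 2.155 × 10^-3 mol
mass of LiOH = 7.867 × 10^-3 × 23.95 = 0.1884 g
% LiOH = 0.1884 / 0.2746 × 100 = 68.61 %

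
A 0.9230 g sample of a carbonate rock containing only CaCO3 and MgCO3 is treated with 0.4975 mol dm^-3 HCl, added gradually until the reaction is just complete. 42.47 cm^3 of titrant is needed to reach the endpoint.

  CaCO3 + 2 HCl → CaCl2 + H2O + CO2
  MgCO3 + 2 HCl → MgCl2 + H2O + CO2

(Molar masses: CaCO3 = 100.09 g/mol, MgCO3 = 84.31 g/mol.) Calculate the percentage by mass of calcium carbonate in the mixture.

n(HCl) = 0.04247 × 0.4975 = 0.02113 mol
Let x = n(CaCO3), y = n(MgCO3).
Titrant: 2x + 2y = 0.02113;  mass: 100.09x + 84.31y = 0.9230
Solving, x = 2.048 × 10^-3 mol, y = 8.517 × 10^-3 mol
mass of CaCO3 = 2.048 × 10^-3 × 100.09 = 0.2050 g
% CaCO3 = 0.2050 / 0.9230 × 100 = 22.21 %

22.21 %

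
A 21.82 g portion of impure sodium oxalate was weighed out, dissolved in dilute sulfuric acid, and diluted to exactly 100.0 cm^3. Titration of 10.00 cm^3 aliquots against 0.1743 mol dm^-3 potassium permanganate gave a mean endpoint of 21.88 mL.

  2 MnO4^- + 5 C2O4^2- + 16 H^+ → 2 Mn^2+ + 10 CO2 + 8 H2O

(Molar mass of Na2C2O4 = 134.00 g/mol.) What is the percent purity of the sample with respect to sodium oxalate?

58.55 %

n(KMnO4) per titration = 0.02188 × 0.1743 = 3.814 × 10^-3 mol
From the 5:2 ratio, n(Na2C2O4) in each aliquot = 5/2 × 3.814 × 10^-3 = 9.534 × 10^-3 mol
n(Na2C2O4) in the whole flask = 9.534 × 10^-3 × 100.0/10.00 = 0.09534 mol
mass of Na2C2O4 = 0.09534 × 134.00 = 12.78 g
% Na2C2O4 = 12.78 / 21.82 × 100 = 58.55 %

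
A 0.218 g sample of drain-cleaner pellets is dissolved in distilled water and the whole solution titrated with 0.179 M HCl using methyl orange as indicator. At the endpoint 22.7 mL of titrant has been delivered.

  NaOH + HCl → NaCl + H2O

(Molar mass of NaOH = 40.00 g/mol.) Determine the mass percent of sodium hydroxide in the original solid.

74.6 %

n(HCl) = 0.0227 L × 0.179 mol/L = 4.06 × 10^-3 mol
n(NaOH) = 4.06 × 10^-3 mol (1:1 ratio)
mass of NaOH = 4.06 × 10^-3 × 40.00 g/mol = 0.163 g
% NaOH = 0.163 / 0.218 × 100 = 74.6 %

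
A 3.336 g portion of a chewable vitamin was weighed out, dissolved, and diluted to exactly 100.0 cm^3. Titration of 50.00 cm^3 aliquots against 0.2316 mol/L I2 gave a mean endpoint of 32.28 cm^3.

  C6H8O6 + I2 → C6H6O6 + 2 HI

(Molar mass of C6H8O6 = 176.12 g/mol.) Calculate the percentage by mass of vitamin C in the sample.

78.94 %

n(I2) per titration = 0.03228 × 0.2316 = 7.476 × 10^-3 mol
n(C6H8O6) in each aliquot = 7.476 × 10^-3 mol (1:1 ratio)
n(C6H8O6) in the whole flask = 7.476 × 10^-3 × 100.0/50.00 = 0.01495 mol
mass of C6H8O6 = 0.01495 × 176.12 = 2.633 g
% C6H8O6 = 2.633 / 3.336 × 100 = 78.94 %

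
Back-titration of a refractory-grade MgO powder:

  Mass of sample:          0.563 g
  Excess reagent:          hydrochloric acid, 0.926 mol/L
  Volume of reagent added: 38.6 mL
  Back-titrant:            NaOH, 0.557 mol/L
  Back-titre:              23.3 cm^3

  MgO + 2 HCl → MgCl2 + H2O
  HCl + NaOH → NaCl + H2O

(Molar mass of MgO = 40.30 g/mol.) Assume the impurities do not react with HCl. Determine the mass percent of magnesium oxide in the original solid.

n(HCl) added = 0.0386 × 0.926 = 0.0357 mol
n(NaOH) used in back-titration = 0.0233 × 0.557 = 0.0130 mol
n(HCl) left over = 0.0130 mol (1:1 ratio)
n(HCl) consumed by analyte = 0.0357 − 0.0130 = 0.0228 mol
From the 1:2 ratio, n(MgO) = 1/2 × 0.0228 = 0.0114 mol
mass of MgO = 0.0114 × 40.30 = 0.459 g
% MgO = 0.459 / 0.563 × 100 = 81.5 %

81.5 %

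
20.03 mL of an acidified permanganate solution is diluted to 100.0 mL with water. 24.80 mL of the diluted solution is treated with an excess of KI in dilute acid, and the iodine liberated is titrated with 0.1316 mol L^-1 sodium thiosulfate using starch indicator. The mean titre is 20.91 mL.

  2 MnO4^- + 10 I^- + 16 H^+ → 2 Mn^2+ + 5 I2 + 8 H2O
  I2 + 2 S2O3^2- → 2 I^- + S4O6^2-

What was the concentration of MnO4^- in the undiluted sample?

n(S2O3^2-) = 0.02091 × 0.1316 = 2.752 × 10^-3 mol
n(I2) = n(S2O3^2-)/2 = 1.376 × 10^-3 mol
From the 2:5 ratio, n(MnO4^-) in the aliquot = 2/5 × 1.376 × 10^-3 = 5.504 × 10^-4 mol
[MnO4^-]_dilute = 5.504 × 10^-4 / 0.02480 = 0.02219 mol/L
[MnO4^-]_original = 0.02219 × 100.0/20.03 = 0.1108 mol/L

0.1108 mol/L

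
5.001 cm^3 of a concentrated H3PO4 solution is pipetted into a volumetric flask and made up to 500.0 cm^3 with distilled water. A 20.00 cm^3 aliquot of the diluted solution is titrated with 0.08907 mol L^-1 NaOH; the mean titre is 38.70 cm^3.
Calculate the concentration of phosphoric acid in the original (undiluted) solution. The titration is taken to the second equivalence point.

8.616 mol/L

H3PO4 + 2 NaOH → Na2HPO4 + 2 H2O
n(NaOH) = 0.03870 × 0.08907 = 3.447 × 10^-3 mol
From the 1:2 ratio, n(H3PO4) in the aliquot = 1/2 × 3.447 × 10^-3 = 1.724 × 10^-3 mol
[H3PO4]_dilute = 1.724 × 10^-3 / 0.02000 = 0.08618 mol/L
Dilution factor = 500.0 / 5.001 = 99.98
[H3PO4]_stock = 0.08618 × 99.98 = 8.616 mol/L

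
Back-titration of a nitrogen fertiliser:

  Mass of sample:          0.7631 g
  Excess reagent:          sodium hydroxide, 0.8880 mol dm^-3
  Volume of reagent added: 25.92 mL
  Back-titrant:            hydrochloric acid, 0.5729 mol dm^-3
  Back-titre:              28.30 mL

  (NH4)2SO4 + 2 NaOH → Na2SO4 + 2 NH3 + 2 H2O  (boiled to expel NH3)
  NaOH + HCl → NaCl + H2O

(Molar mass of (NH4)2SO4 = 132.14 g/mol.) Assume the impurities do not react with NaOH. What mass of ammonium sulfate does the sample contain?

0.4495 g

n(NaOH) added = 0.02592 × 0.8880 = 0.02302 mol
n(HCl) used in back-titration = 0.02830 × 0.5729 = 0.01621 mol
n(NaOH) left over = 0.01621 mol (1:1 ratio)
n(NaOH) consumed by analyte = 0.02302 − 0.01621 = 6.804 × 10^-3 mol
From the 1:2 ratio, n((NH4)2SO4) = 1/2 × 6.804 × 10^-3 = 3.402 × 10^-3 mol
mass of (NH4)2SO4 = 3.402 × 10^-3 × 132.14 = 0.4495 g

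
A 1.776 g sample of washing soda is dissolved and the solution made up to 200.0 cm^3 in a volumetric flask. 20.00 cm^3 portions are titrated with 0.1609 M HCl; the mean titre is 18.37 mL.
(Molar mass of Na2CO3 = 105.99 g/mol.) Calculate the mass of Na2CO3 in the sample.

1.566 g

Na2CO3 + 2 HCl → 2 NaCl + H2O + CO2
n(HCl) per titration = 0.01837 × 0.1609 = 2.956 × 10^-3 mol
From the 1:2 ratio, n(Na2CO3) in each aliquot = 1/2 × 2.956 × 10^-3 = 1.478 × 10^-3 mol
n(Na2CO3) in the whole flask = 1.478 × 10^-3 × 200.0/20.00 = 0.01478 mol
mass of Na2CO3 = 0.01478 × 105.99 = 1.566 g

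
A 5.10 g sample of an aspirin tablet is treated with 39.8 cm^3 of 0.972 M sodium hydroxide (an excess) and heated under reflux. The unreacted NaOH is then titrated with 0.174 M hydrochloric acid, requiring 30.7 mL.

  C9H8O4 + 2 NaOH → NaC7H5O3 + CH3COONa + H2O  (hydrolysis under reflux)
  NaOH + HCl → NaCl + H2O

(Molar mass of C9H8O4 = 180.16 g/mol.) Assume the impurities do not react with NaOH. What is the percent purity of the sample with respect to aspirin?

58.9 %

n(NaOH) added = 0.0398 × 0.972 = 0.0387 mol
n(HCl) used in back-titration = 0.0307 × 0.174 = 5.34 × 10^-3 mol
n(NaOH) left over = 5.34 × 10^-3 mol (1:1 ratio)
n(NaOH) consumed by analyte = 0.0387 − 5.34 × 10^-3 = 0.0333 mol
From the 1:2 ratio, n(C9H8O4) = 1/2 × 0.0333 = 0.0167 mol
mass of C9H8O4 = 0.0167 × 180.16 = 3.00 g
% C9H8O4 = 3.00 / 5.10 × 100 = 58.9 %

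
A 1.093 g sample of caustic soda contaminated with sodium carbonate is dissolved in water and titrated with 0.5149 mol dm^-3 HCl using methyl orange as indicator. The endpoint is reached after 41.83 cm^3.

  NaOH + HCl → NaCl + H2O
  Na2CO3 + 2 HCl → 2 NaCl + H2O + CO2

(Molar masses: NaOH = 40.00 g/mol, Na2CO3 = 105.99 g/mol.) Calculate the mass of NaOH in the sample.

n(HCl) = 0.04183 × 0.5149 = 0.02154 mol
Let x = n(NaOH), y = n(Na2CO3).
Titrant: 1x + 2y = 0.02154;  mass: 40.00x + 105.99y = 1.093
Solving, x = 3.726 × 10^-3 mol, y = 8.906 × 10^-3 mol
mass of NaOH = 3.726 × 10^-3 × 40.00 = 0.1490 g

0.1490 g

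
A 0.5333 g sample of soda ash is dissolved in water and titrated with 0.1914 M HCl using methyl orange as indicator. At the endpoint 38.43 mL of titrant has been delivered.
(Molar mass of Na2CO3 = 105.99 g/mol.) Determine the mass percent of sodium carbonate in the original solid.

73.09 %

Na2CO3 + 2 HCl → 2 NaCl + H2O + CO2
n(HCl) = 0.03843 L × 0.1914 mol/L = 7.356 × 10^-3 mol
From the 1:2 ratio, n(Na2CO3) = 1/2 × 7.356 × 10^-3 = 3.678 × 10^-3 mol
mass of Na2CO3 = 3.678 × 10^-3 × 105.99 g/mol = 0.3898 g
% Na2CO3 = 0.3898 / 0.5333 × 100 = 73.09 %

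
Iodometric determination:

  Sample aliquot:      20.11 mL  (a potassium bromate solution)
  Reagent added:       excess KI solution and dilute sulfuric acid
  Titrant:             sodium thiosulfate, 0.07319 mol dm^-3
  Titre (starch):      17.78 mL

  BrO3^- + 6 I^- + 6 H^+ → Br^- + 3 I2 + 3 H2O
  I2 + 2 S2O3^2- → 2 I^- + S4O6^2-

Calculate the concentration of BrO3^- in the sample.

n(S2O3^2-) = 0.01778 × 0.07319 = 1.301 × 10^-3 mol
n(I2) = n(S2O3^2-)/2 = 6.507 × 10^-4 mol
From the 1:3 ratio, n(BrO3^-) in the aliquot = 1/3 × 6.507 × 10^-4 = 2.169 × 10^-4 mol
[BrO3^-] = 2.169 × 10^-4 / 0.02011 = 0.01079 mol/L

0.01079 mol/L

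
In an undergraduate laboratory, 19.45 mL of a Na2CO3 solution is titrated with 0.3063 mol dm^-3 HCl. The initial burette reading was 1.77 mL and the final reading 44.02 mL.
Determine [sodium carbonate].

Na2CO3 + 2 HCl → 2 NaCl + H2O + CO2
n(HCl) = 0.04225 L × 0.3063 mol/L = 0.01294 mol
From the 1:2 mole ratio, n(Na2CO3) = 1/2 × 0.01294 = 6.471 × 10^-3 mol
[Na2CO3] = 6.471 × 10^-3 mol / 0.01945 L = 0.3327 mol/L

0.3327 mol/L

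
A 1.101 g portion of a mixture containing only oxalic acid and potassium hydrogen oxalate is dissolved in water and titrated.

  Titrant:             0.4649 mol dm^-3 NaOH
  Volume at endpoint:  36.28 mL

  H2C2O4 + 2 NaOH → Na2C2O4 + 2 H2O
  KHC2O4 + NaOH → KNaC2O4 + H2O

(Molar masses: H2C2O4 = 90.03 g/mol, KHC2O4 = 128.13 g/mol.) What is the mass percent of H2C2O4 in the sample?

n(NaOH) = 0.03628 × 0.4649 = 0.01687 mol
Let x = n(H2C2O4), y = n(KHC2O4).
Titrant: 2x + 1y = 0.01687;  mass: 90.03x + 128.13y = 1.101
Solving, x = 6.377 × 10^-3 mol, y = 4.112 × 10^-3 mol
mass of H2C2O4 = 6.377 × 10^-3 × 90.03 = 0.5742 g
% H2C2O4 = 0.5742 / 1.101 × 100 = 52.15 %

52.15 %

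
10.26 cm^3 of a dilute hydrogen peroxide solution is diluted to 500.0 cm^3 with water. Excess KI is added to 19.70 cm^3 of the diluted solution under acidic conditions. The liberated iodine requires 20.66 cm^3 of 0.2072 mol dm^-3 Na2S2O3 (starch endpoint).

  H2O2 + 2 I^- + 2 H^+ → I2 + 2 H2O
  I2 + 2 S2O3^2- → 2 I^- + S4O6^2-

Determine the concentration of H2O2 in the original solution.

n(S2O3^2-) = 0.02066 × 0.2072 = 4.281 × 10^-3 mol
n(I2) = n(S2O3^2-)/2 = 2.140 × 10^-3 mol
n(H2O2) in the aliquot = 2.140 × 10^-3 mol (1:1 ratio)
[H2O2]_dilute = 2.140 × 10^-3 / 0.01970 = 0.1086 mol/L
[H2O2]_original = 0.1086 × 500.0/10.26 = 5.295 mol/L

5.295 mol/L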